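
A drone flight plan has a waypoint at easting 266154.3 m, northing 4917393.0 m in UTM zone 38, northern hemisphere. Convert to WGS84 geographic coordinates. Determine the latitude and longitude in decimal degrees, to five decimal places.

Zone 38N: λ₀ = 45°, k₀ = 0.9996, false easting 500000 m.
Meridian distance M = (N − FN)/k₀ = 4919360.7 m.
Inverse transverse Mercator on WGS84 gives φ = 44.37209982°, λ = 42.06490059°.

lat 44.37210°, lon 42.06490°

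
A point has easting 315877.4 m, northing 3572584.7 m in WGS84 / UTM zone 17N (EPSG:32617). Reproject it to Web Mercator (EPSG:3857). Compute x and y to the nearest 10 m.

Unproject from UTM 17N (λ₀ = -81°) → φ = 32.27489989°, λ = -82.95500007°.
Web Mercator (R = 6378137 m): x = -9234508.367 m, y = 3799449.850 m.

x -9234510 m, y 3799450 m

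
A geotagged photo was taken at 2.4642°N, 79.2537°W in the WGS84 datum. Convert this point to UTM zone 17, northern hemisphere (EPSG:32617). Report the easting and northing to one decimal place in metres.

E 694171.1 m, N 272497.1 m

Zone 17 central meridian λ₀ = 6×17 − 183 = -81°; Δλ = +1.7463°.
Transverse Mercator on WGS84 with k₀ = 0.9996 gives E = 694171.134 m, N = 272497.080 m.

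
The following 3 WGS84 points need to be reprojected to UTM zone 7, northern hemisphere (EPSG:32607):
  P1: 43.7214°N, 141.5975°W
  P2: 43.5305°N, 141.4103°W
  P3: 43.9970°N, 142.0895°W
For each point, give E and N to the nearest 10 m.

UTM zone 7N: λ₀ = -141°, k₀ = 0.9996.
P1 (43.7214°, -141.5975°) → (451872.340, 4841103.555) m.
P2 (43.5305°, -141.4103°) → (466846.259, 4819810.421) m.
P3 (43.9970°, -142.0895°) → (412645.712, 4872116.581) m.

P1: E 451870 m, N 4841100 m; P2: E 466850 m, N 4819810 m; P3: E 412650 m, N 4872120 m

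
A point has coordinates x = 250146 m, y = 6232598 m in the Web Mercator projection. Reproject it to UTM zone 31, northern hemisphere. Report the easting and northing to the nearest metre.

Web Mercator inverse (R = 6378137 m) → φ = 48.75029853°, λ = 2.24709975°.
UTM 31N forward: E = 444656.423 m, N = 5399971.654 m.

E 444656 m, N 5399972 m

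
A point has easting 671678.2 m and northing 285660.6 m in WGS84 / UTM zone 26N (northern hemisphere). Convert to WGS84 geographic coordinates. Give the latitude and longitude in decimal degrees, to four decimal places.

Zone 26N: λ₀ = -27°, k₀ = 0.9996, false easting 500000 m.
Meridian distance M = (N − FN)/k₀ = 285774.9 m.
Inverse transverse Mercator on WGS84 gives φ = 2.58349985°, λ = -25.45579960°.

lat 2.5835°, lon -25.4558°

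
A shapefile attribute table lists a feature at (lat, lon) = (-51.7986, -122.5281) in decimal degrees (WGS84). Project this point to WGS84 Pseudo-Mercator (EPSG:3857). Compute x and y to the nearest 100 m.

x -13639800 m, y -6763800 m

Web Mercator is spherical with R = a = 6378137 m.
x = R·λ = 6378137 × -2.138518771 = -13639765.700 m.
y = R·ln tan(π/4 + φ/2) = 6378137 × -1.060465047 = -6763791.351 m.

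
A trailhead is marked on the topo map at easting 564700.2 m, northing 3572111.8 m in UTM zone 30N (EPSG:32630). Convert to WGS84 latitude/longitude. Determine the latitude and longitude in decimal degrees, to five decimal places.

Zone 30N: λ₀ = -3°, k₀ = 0.9996, false easting 500000 m.
Meridian distance M = (N − FN)/k₀ = 3573541.2 m.
Inverse transverse Mercator on WGS84 gives φ = 32.28390012°, λ = -2.31289963°.

lat 32.28390°, lon -2.31290°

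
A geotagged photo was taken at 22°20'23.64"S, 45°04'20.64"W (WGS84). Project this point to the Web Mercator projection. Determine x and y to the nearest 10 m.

Web Mercator is spherical with R = a = 6378137 m.
x = R·λ = 6378137 × -0.786661782 = -5017436.617 m.
y = R·ln tan(π/4 + φ/2) = 6378137 × -0.400176966 = -2552383.512 m.

x -5017440 m, y -2552380 m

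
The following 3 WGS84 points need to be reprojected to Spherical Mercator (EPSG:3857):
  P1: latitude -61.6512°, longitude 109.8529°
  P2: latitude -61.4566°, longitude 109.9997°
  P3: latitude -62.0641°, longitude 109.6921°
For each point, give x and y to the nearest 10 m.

P1: x 12228770 m, y -8776910 m; P2: x 12245110 m, y -8731430 m; P3: x 12210870 m, y -8874360 m

Web Mercator: x = R·λ, y = R·ln tan(π/4+φ/2), R = 6378137 m.
P1 (-61.6512°, 109.8529°) → (12228768.890, -8776905.916) m.
P2 (-61.4566°, 109.9997°) → (12245110.591, -8731427.421) m.
P3 (-62.0641°, 109.6921°) → (12210868.716, -8874357.989) m.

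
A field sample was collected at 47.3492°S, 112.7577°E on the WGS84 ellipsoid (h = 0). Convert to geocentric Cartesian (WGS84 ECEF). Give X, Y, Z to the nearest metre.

WGS84: a = 6378137 m, e² = 0.006694380; N(φ) = a/√(1−e²sin²φ) = 6389717.229 m.
X = (N+h)·cosφ·cosλ = -1674691.249 m; Y = (N+h)·cosφ·sinλ = 3992180.842 m; Z = (N(1−e²)+h)·sinφ = -4668154.674 m.

X -1674691 m, Y 3992181 m, Z -4668155 m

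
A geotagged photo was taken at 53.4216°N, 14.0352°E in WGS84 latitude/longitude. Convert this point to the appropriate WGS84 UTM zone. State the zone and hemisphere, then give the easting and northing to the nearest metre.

Zone 33N: E 435885 m, N 5919605 m

Longitude 14.0352° lies in the 6° band [12°, 18°), giving zone 33; latitude is north of the equator, so 33N.
Zone 33 central meridian λ₀ = 6×33 − 183 = 15°; Δλ = -0.9648°.
Transverse Mercator on WGS84 with k₀ = 0.9996 gives E = 435885.267 m, N = 5919605.231 m.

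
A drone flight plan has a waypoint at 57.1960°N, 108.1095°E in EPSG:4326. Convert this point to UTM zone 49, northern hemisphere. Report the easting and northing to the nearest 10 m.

Zone 49 central meridian λ₀ = 6×49 − 183 = 111°; Δλ = -2.8905°.
Transverse Mercator on WGS84 with k₀ = 0.9996 gives E = 325362.991 m, N = 6342907.940 m.

E 325360 m, N 6342910 m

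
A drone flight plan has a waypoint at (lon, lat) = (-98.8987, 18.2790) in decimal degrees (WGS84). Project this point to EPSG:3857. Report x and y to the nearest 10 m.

Web Mercator is spherical with R = a = 6378137 m.
x = R·λ = 6378137 × -1.726107941 = -11009352.924 m.
y = R·ln tan(π/4 + φ/2) = 6378137 × 0.324582397 = 2070230.994 m.

x -11009350 m, y 2070230 m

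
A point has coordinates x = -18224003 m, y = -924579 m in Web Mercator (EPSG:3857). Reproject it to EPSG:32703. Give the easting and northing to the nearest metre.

E 642181 m, N 9084882 m

Web Mercator inverse (R = 6378137 m) → φ = -8.27669782°, λ = -163.70900433°.
UTM 3S forward: E = 642180.712 m, N = 9084881.953 m.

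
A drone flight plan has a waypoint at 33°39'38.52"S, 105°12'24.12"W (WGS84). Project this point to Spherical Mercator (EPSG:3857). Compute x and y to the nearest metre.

Web Mercator is spherical with R = a = 6378137 m.
x = R·λ = 6378137 × -1.836203310 = -11711556.272 m.
y = R·ln tan(π/4 + φ/2) = 6378137 × -0.624529202 = -3983332.811 m.

x -11711556 m, y -3983333 m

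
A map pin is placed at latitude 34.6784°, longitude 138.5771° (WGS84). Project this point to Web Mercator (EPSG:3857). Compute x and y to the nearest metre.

Web Mercator is spherical with R = a = 6378137 m.
x = R·λ = 6378137 × 2.418626663 = 15426332.208 m.
y = R·ln tan(π/4 + φ/2) = 6378137 × 0.645997792 = 4120262.420 m.

x 15426332 m, y 4120262 m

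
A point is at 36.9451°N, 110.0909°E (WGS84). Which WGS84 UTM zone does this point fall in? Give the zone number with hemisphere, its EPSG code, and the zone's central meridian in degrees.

Zone 49N (EPSG:32649), central meridian 111°

UTM zone = ⌊(λ + 180)/6⌋ + 1; 110.0909° ∈ [108°, 114°) → zone 49.
Hemisphere: N (φ ≥ 0).
Central meridian λ₀ = 6×49 − 183 = 111°.
EPSG code: 32649.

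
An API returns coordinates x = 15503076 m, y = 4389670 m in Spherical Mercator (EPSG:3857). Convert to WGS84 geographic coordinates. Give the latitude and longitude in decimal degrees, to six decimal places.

R = 6378137 m. λ = x/R = 139.26650122°.
φ = 2·arctan(exp(y/R)) − 90° = 2·arctan(1.99020) − 90° = 36.64450117°.

lat 36.644501°, lon 139.266501°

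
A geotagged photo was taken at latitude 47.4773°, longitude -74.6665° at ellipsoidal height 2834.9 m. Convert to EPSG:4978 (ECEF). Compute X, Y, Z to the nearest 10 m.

WGS84: a = 6378137 m, e² = 0.006694380; N(φ) = a/√(1−e²sin²φ) = 6389765.050 m.
X = (N+h)·cosφ·cosλ = 1142538.229 m; Y = (N+h)·cosφ·sinλ = -4166842.757 m; Z = (N(1−e²)+h)·sinφ = 4679881.675 m.

X 1142540 m, Y -4166840 m, Z 4679880 m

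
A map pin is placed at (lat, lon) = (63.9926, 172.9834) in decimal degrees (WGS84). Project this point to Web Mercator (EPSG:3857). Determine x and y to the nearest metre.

Web Mercator is spherical with R = a = 6378137 m.
x = R·λ = 6378137 × 3.019129881 = 19256424.004 m.
y = R·ln tan(π/4 + φ/2) = 6378137 × 1.465613748 = 9347885.275 m.

x 19256424 m, y 9347885 m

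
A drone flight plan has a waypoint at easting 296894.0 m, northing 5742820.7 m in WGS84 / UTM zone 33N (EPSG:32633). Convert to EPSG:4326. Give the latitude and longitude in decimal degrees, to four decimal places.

Zone 33N: λ₀ = 15°, k₀ = 0.9996, false easting 500000 m.
Meridian distance M = (N − FN)/k₀ = 5745118.7 m.
Inverse transverse Mercator on WGS84 gives φ = 51.79929966°, λ = 12.05430035°.

lat 51.7993°, lon 12.0543°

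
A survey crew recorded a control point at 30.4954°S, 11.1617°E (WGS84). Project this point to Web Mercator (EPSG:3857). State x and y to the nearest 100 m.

Web Mercator is spherical with R = a = 6378137 m.
x = R·λ = 6378137 × 0.194808415 = 1242514.760 m.
y = R·ln tan(π/4 + φ/2) = 6378137 × -0.559315230 = -3567389.166 m.

x 1242500 m, y -3567400 m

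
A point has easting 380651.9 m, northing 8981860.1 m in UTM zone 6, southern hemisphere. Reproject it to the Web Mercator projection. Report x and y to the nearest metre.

x -16484903 m, y -1029584 m

Unproject from UTM 6S (λ₀ = -147°) → φ = -9.20900033°, λ = -148.08640037°.
Web Mercator (R = 6378137 m): x = -16484902.683 m, y = -1029583.744 m.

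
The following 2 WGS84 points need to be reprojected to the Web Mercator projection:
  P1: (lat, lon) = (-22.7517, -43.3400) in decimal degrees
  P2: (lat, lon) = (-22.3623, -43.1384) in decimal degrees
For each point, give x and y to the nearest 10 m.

Web Mercator: x = R·λ, y = R·ln tan(π/4+φ/2), R = 6378137 m.
P1 (-22.7517°, -43.3400°) → (-4824586.731, -2602018.444) m.
P2 (-22.3623°, -43.1384°) → (-4802144.722, -2555079.625) m.

P1: x -4824590 m, y -2602020 m; P2: x -4802140 m, y -2555080 m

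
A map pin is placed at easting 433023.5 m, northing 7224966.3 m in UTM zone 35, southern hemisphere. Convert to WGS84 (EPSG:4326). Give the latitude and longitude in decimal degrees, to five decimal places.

lat -25.08960°, lon 26.33580°

Zone 35S: λ₀ = 27°, k₀ = 0.9996, false easting 500000 m, false northing 10000000 m.
Meridian distance M = (N − FN)/k₀ = -2776144.2 m.
Inverse transverse Mercator on WGS84 gives φ = -25.08959993°, λ = 26.33580009°.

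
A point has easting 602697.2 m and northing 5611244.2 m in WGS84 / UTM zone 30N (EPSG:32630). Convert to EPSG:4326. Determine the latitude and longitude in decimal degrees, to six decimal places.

lat 50.644000°, lon -1.547499°

Zone 30N: λ₀ = -3°, k₀ = 0.9996, false easting 500000 m.
Meridian distance M = (N − FN)/k₀ = 5613489.6 m.
Inverse transverse Mercator on WGS84 gives φ = 50.64400015°, λ = -1.54749938°.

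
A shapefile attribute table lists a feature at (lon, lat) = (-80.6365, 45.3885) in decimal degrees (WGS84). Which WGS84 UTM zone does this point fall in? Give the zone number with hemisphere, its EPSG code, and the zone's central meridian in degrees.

UTM zone = ⌊(λ + 180)/6⌋ + 1; -80.6365° ∈ [-84°, -78°) → zone 17.
Hemisphere: N (φ ≥ 0).
Central meridian λ₀ = 6×17 − 183 = -81°.
EPSG code: 32617.

Zone 17N (EPSG:32617), central meridian -81°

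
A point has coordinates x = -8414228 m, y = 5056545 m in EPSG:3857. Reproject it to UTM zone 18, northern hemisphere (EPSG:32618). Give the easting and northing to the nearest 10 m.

E 450910 m, N 4572120 m

Web Mercator inverse (R = 6378137 m) → φ = 41.29900247°, λ = -75.58629616°.
UTM 18N forward: E = 450914.986 m, N = 4572115.789 m.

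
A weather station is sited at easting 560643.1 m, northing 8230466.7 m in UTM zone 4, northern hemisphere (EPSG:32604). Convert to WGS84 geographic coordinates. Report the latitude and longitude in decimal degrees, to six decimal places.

Zone 4N: λ₀ = -159°, k₀ = 0.9996, false easting 500000 m.
Meridian distance M = (N − FN)/k₀ = 8233760.2 m.
Inverse transverse Mercator on WGS84 gives φ = 74.15610011°, λ = -157.00970060°.

lat 74.156100°, lon -157.009701°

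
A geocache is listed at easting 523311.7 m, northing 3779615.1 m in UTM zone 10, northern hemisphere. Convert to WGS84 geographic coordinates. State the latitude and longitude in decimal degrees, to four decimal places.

Zone 10N: λ₀ = -123°, k₀ = 0.9996, false easting 500000 m.
Meridian distance M = (N − FN)/k₀ = 3781127.6 m.
Inverse transverse Mercator on WGS84 gives φ = 34.15719990°, λ = -122.74709984°.

lat 34.1572°, lon -122.7471°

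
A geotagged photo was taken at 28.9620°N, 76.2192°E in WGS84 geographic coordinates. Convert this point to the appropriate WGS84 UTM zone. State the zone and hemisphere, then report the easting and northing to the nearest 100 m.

Longitude 76.2192° lies in the 6° band [72°, 78°), giving zone 43; latitude is north of the equator, so 43N.
Zone 43 central meridian λ₀ = 6×43 − 183 = 75°; Δλ = +1.2192°.
Transverse Mercator on WGS84 with k₀ = 0.9996 gives E = 618798.200 m, N = 3204387.658 m.

Zone 43N: E 618800 m, N 3204400 m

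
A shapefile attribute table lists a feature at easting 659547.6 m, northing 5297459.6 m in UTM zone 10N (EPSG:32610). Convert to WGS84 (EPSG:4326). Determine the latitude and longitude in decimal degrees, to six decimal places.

lat 47.810700°, lon -120.868900°

Zone 10N: λ₀ = -123°, k₀ = 0.9996, false easting 500000 m.
Meridian distance M = (N − FN)/k₀ = 5299579.4 m.
Inverse transverse Mercator on WGS84 gives φ = 47.81069992°, λ = -120.86890008°.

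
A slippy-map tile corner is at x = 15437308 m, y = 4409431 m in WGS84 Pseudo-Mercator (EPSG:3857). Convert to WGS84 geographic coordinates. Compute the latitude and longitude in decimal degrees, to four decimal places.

lat 36.7868°, lon 138.6757°

R = 6378137 m. λ = x/R = 138.67569722°.
φ = 2·arctan(exp(y/R)) − 90° = 2·arctan(1.99638) − 90° = 36.78680018°.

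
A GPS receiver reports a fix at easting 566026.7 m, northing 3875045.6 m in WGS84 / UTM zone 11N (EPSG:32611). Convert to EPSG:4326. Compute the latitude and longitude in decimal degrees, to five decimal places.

Zone 11N: λ₀ = -117°, k₀ = 0.9996, false easting 500000 m.
Meridian distance M = (N − FN)/k₀ = 3876596.2 m.
Inverse transverse Mercator on WGS84 gives φ = 35.01590005°, λ = -116.27629945°.

lat 35.01590°, lon -116.27630°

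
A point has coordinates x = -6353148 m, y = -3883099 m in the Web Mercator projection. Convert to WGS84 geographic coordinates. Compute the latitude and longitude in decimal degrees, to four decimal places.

R = 6378137 m. λ = x/R = -57.07129951°.
φ = 2·arctan(exp(y/R)) − 90° = 2·arctan(0.54400) − 90° = -32.90800106°.

lat -32.9080°, lon -57.0713°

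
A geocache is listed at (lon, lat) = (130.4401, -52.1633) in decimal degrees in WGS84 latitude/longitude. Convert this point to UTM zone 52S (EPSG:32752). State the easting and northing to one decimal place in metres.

E 598501.0 m, N 4219821.1 m

Zone 52 central meridian λ₀ = 6×52 − 183 = 129°; Δλ = +1.4401°.
Transverse Mercator on WGS84 with k₀ = 0.9996 gives E = 598500.952 m, N = 4219821.118 m.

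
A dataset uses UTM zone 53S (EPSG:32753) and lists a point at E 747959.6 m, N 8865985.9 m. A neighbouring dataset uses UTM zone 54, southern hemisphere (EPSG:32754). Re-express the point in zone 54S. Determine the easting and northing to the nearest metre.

UTM 53S → geographic: φ = -10.25080034°, λ = 137.26370013°.
UTM 54S (λ₀ = 141°) forward: E = 90562.4997 m, N = 8864479.712 m.

E 90562 m, N 8864480 m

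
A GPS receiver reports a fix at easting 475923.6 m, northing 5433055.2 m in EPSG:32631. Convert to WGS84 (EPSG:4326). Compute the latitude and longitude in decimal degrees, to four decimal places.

lat 49.0499°, lon 2.6705°

Zone 31N: λ₀ = 3°, k₀ = 0.9996, false easting 500000 m.
Meridian distance M = (N − FN)/k₀ = 5435229.3 m.
Inverse transverse Mercator on WGS84 gives φ = 49.04989964°, λ = 2.67049943°.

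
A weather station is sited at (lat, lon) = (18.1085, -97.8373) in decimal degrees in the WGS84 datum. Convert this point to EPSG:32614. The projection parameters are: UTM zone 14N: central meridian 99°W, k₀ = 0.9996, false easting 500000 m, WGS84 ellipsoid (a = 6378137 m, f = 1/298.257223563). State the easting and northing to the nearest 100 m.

Zone 14 central meridian λ₀ = 6×14 − 183 = -99°; Δλ = +1.1627°.
Transverse Mercator on WGS84 with k₀ = 0.9996 gives E = 623017.832 m, N = 2002577.627 m.

E 623000 m, N 2002600 m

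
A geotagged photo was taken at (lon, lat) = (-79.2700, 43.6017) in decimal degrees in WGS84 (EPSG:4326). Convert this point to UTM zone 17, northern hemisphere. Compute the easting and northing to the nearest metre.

Zone 17 central meridian λ₀ = 6×17 − 183 = -81°; Δλ = +1.7300°.
Transverse Mercator on WGS84 with k₀ = 0.9996 gives E = 639626.786 m, N = 4829090.048 m.

E 639627 m, N 4829090 m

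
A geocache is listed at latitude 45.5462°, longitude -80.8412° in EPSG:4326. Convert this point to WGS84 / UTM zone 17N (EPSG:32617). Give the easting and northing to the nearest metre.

E 512396 m, N 5043641 m

Zone 17 central meridian λ₀ = 6×17 − 183 = -81°; Δλ = +0.1588°.
Transverse Mercator on WGS84 with k₀ = 0.9996 gives E = 512396.385 m, N = 5043641.473 m.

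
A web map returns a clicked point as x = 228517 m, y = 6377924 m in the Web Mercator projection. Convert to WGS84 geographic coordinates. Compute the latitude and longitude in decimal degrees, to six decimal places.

R = 6378137 m. λ = x/R = 2.05280314°.
φ = 2·arctan(exp(y/R)) − 90° = 2·arctan(2.71819) − 90° = 49.60369741°.

lat 49.603697°, lon 2.052803°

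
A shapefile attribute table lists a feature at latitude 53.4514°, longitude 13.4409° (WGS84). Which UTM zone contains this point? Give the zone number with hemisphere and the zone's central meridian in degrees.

Zone 33N, central meridian 15°

UTM zone = ⌊(λ + 180)/6⌋ + 1; 13.4409° ∈ [12°, 18°) → zone 33.
Hemisphere: N (φ ≥ 0).
Central meridian λ₀ = 6×33 − 183 = 15°.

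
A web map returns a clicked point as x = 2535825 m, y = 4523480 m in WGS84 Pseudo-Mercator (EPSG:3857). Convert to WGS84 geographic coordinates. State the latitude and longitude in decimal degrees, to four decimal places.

lat 37.6029°, lon 22.7797°

R = 6378137 m. λ = x/R = 22.77970355°.
φ = 2·arctan(exp(y/R)) − 90° = 2·arctan(2.03240) − 90° = 37.60290151°.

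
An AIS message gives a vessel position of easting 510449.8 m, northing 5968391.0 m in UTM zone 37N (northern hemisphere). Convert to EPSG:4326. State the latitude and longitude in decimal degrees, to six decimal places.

lat 53.863900°, lon 39.158901°

Zone 37N: λ₀ = 39°, k₀ = 0.9996, false easting 500000 m.
Meridian distance M = (N − FN)/k₀ = 5970779.3 m.
Inverse transverse Mercator on WGS84 gives φ = 53.86390013°, λ = 39.15890056°.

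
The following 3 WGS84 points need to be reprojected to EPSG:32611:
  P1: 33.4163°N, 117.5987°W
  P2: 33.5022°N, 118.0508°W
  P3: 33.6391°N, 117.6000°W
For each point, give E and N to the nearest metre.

P1: E 444336 m, N 3697600 m; P2: E 402396 m, N 3707457 m; P3: E 444358 m, N 3722303 m

UTM zone 11N: λ₀ = -117°, k₀ = 0.9996.
P1 (33.4163°, -117.5987°) → (444335.664, 3697599.713) m.
P2 (33.5022°, -118.0508°) → (402396.362, 3707457.190) m.
P3 (33.6391°, -117.6000°) → (444357.680, 3722302.671) m.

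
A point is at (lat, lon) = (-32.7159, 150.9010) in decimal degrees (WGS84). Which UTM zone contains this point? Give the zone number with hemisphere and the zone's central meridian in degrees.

Zone 56S, central meridian 153°

UTM zone = ⌊(λ + 180)/6⌋ + 1; 150.9010° ∈ [150°, 156°) → zone 56.
Hemisphere: S (φ < 0).
Central meridian λ₀ = 6×56 − 183 = 153°.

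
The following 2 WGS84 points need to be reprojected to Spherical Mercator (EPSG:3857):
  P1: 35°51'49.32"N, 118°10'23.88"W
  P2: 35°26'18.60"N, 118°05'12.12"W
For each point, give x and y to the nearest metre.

Web Mercator: x = R·λ, y = R·ln tan(π/4+φ/2), R = 6378137 m.
P1 (35.8637°, -118.1733°) → (-13154991.581, 4281882.873) m.
P2 (35.4385°, -118.0867°) → (-13145351.313, 4223632.370) m.

P1: x -13154992 m, y 4281883 m; P2: x -13145351 m, y 4223632 m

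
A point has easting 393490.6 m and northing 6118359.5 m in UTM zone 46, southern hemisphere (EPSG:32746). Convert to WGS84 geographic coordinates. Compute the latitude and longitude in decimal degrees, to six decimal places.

lat -35.071900°, lon 91.831800°

Zone 46S: λ₀ = 93°, k₀ = 0.9996, false easting 500000 m, false northing 10000000 m.
Meridian distance M = (N − FN)/k₀ = -3883193.8 m.
Inverse transverse Mercator on WGS84 gives φ = -35.07189992°, λ = 91.83179979°.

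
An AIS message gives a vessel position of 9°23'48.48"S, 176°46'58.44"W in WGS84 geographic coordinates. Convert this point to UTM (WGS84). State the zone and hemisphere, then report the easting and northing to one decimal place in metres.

Longitude -176.7829° lies in the 6° band [-180°, -174°), giving zone 1; latitude is south of the equator, so 1S.
Zone 1 central meridian λ₀ = 6×1 − 183 = -177°; Δλ = +0.2171°.
Transverse Mercator on WGS84 with k₀ = 0.9996 gives E = 523835.809 m, N = 8961270.870 m.

Zone 1S: E 523835.8 m, N 8961270.9 m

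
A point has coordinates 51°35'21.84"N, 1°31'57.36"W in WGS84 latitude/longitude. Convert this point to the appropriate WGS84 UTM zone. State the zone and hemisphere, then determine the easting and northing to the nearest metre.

Zone 30N: E 601654 m, N 5716392 m

Longitude -1.5326° lies in the 6° band [-6°, 0°), giving zone 30; latitude is north of the equator, so 30N.
Zone 30 central meridian λ₀ = 6×30 − 183 = -3°; Δλ = +1.4674°.
Transverse Mercator on WGS84 with k₀ = 0.9996 gives E = 601654.326 m, N = 5716391.824 m.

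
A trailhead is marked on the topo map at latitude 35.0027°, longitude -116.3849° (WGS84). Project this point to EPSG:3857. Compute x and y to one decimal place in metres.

Web Mercator is spherical with R = a = 6378137 m.
x = R·λ = 6378137 × -2.031299705 = -12955907.804 m.
y = R·ln tan(π/4 + φ/2) = 6378137 × 0.652894108 = 4164248.069 m.

x -12955907.8 m, y 4164248.1 m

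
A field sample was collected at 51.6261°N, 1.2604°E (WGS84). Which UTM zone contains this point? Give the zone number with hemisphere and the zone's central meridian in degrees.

UTM zone = ⌊(λ + 180)/6⌋ + 1; 1.2604° ∈ [0°, 6°) → zone 31.
Hemisphere: N (φ ≥ 0).
Central meridian λ₀ = 6×31 − 183 = 3°.

Zone 31N, central meridian 3°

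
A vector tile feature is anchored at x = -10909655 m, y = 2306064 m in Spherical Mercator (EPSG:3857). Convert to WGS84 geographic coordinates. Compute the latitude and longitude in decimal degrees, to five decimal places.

R = 6378137 m. λ = x/R = -98.00309831°.
φ = 2·arctan(exp(y/R)) − 90° = 2·arctan(1.43556) − 90° = 20.27859754°.

lat 20.27860°, lon -98.00310°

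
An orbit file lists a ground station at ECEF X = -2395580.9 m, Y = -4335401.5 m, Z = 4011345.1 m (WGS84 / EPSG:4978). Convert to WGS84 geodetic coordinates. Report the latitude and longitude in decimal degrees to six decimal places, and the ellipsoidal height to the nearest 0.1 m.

lat 39.190300°, lon -118.923400°, h 4164.8 m

λ = atan2(Y, X) = -118.92339994°; p = √(X²+Y²) = 4953232.7 m.
Bowring's method on WGS84 (a = 6378137 m, b = 6356752.314 m) gives φ = 39.19029982°, h = 4164.844 m.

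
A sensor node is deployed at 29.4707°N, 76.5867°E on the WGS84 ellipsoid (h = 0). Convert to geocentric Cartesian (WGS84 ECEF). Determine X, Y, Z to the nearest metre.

WGS84: a = 6378137 m, e² = 0.006694380; N(φ) = a/√(1−e²sin²φ) = 6383310.619 m.
X = (N+h)·cosφ·cosλ = 1289160.807 m; Y = (N+h)·cosφ·sinλ = 5405764.170 m; Z = (N(1−e²)+h)·sinφ = 3119427.649 m.

X 1289161 m, Y 5405764 m, Z 3119428 m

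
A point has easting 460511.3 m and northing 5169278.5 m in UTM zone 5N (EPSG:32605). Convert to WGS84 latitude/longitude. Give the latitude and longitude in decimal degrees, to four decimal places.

Zone 5N: λ₀ = -153°, k₀ = 0.9996, false easting 500000 m.
Meridian distance M = (N − FN)/k₀ = 5171347.0 m.
Inverse transverse Mercator on WGS84 gives φ = 46.67589989°, λ = -153.51630003°.

lat 46.6759°, lon -153.5163°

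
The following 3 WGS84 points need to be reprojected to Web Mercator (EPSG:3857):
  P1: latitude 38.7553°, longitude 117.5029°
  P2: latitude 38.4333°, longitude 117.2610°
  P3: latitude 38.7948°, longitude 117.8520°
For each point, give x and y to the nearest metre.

Web Mercator: x = R·λ, y = R·ln tan(π/4+φ/2), R = 6378137 m.
P1 (38.7553°, 117.5029°) → (13080362.995, 4686680.763) m.
P2 (38.4333°, 117.2610°) → (13053434.810, 4640818.705) m.
P3 (38.7948°, 117.8520°) → (13119224.629, 4692320.911) m.

P1: x 13080363 m, y 4686681 m; P2: x 13053435 m, y 4640819 m; P3: x 13119225 m, y 4692321 m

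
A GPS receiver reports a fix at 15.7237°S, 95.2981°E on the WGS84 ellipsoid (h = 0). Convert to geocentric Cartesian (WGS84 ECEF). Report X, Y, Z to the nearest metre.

WGS84: a = 6378137 m, e² = 0.006694380; N(φ) = a/√(1−e²sin²φ) = 6379705.442 m.
X = (N+h)·cosφ·cosλ = -567042.710 m; Y = (N+h)·cosφ·sinλ = 6114739.441 m; Z = (N(1−e²)+h)·sinφ = -1717317.601 m.

X -567043 m, Y 6114739 m, Z -1717318 m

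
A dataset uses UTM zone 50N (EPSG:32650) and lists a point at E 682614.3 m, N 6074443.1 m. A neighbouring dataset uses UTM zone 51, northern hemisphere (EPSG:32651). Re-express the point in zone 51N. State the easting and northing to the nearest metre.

E 296803 m, N 6075324 m

UTM 50N → geographic: φ = 54.78389965°, λ = 119.83990041°.
UTM 51N (λ₀ = 123°) forward: E = 296802.552 m, N = 6075324.397 m.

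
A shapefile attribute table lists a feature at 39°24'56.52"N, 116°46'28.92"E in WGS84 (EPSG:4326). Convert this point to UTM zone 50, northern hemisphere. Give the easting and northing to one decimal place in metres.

Zone 50 central meridian λ₀ = 6×50 − 183 = 117°; Δλ = -0.2253°.
Transverse Mercator on WGS84 with k₀ = 0.9996 gives E = 480605.539 m, N = 4362933.120 m.

E 480605.5 m, N 4362933.1 m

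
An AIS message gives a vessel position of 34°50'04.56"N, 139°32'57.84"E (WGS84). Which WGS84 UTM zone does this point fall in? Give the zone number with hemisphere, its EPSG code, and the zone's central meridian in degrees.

UTM zone = ⌊(λ + 180)/6⌋ + 1; 139.5494° ∈ [138°, 144°) → zone 54.
Hemisphere: N (φ ≥ 0).
Central meridian λ₀ = 6×54 − 183 = 141°.
EPSG code: 32654.

Zone 54N (EPSG:32654), central meridian 141°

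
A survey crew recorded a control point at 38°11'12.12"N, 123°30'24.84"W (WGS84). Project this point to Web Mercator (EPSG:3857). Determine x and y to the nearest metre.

Web Mercator is spherical with R = a = 6378137 m.
x = R·λ = 6378137 × -2.155602054 = -13748725.217 m.
y = R·ln tan(π/4 + φ/2) = 6378137 × 0.722128411 = 4605833.938 m.

x -13748725 m, y 4605834 m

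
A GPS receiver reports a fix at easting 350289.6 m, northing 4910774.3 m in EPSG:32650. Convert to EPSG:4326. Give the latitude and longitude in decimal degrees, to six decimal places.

lat 44.334800°, lon 115.122100°

Zone 50N: λ₀ = 117°, k₀ = 0.9996, false easting 500000 m.
Meridian distance M = (N − FN)/k₀ = 4912739.4 m.
Inverse transverse Mercator on WGS84 gives φ = 44.33479984°, λ = 115.12210018°.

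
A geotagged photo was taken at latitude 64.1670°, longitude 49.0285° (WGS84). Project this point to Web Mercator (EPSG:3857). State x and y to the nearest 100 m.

x 5457800 m, y 9392300 m

Web Mercator is spherical with R = a = 6378137 m.
x = R·λ = 6378137 × 0.855708752 = 5457827.654 m.
y = R·ln tan(π/4 + φ/2) = 6378137 × 1.472577220 = 9392299.255 m.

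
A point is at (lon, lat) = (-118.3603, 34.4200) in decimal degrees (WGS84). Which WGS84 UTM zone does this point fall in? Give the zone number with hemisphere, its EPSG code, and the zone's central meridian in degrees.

UTM zone = ⌊(λ + 180)/6⌋ + 1; -118.3603° ∈ [-120°, -114°) → zone 11.
Hemisphere: N (φ ≥ 0).
Central meridian λ₀ = 6×11 − 183 = -117°.
EPSG code: 32611.

Zone 11N (EPSG:32611), central meridian -117°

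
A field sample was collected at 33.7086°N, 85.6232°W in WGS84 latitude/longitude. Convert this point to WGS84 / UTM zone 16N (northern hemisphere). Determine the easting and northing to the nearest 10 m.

Zone 16 central meridian λ₀ = 6×16 − 183 = -87°; Δλ = +1.3768°.
Transverse Mercator on WGS84 with k₀ = 0.9996 gives E = 627581.756 m, N = 3730697.686 m.

E 627580 m, N 3730700 m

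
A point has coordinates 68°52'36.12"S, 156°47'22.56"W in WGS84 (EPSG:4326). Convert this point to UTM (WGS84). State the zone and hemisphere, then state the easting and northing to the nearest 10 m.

Zone 4S: E 588880 m, N 2357790 m

Longitude -156.7896° lies in the 6° band [-162°, -156°), giving zone 4; latitude is south of the equator, so 4S.
Zone 4 central meridian λ₀ = 6×4 − 183 = -159°; Δλ = +2.2104°.
Transverse Mercator on WGS84 with k₀ = 0.9996 gives E = 588881.879 m, N = 2357786.739 m.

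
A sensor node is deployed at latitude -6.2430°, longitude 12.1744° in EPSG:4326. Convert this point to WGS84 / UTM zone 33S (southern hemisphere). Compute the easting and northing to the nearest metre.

E 187309 m, N 9309095 m

Zone 33 central meridian λ₀ = 6×33 − 183 = 15°; Δλ = -2.8256°.
Transverse Mercator on WGS84 with k₀ = 0.9996 gives E = 187309.102 m, N = 9309094.586 m.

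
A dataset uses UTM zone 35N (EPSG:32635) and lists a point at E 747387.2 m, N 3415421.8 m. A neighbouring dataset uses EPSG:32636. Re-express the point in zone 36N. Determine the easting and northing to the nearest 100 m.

UTM 35N → geographic: φ = 30.84619963°, λ = 29.58679989°.
UTM 36N (λ₀ = 33°) forward: E = 173541.220 m, N = 3417546.634 m.

E 173500 m, N 3417500 m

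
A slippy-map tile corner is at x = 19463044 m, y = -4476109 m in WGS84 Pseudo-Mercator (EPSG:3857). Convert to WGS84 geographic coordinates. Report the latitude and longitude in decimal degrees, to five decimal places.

lat -37.26500°, lon 174.83950°

R = 6378137 m. λ = x/R = 174.83949901°.
φ = 2·arctan(exp(y/R)) − 90° = 2·arctan(0.49570) − 90° = -37.26499985°.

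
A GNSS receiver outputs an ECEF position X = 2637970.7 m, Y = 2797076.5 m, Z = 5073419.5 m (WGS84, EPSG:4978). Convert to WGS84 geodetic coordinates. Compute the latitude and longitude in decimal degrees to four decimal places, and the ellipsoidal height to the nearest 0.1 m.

lat 53.0290°, lon 46.6768°, h 1169.5 m

λ = atan2(Y, X) = 46.67680018°; p = √(X²+Y²) = 3844805.1 m.
Bowring's method on WGS84 (a = 6378137 m, b = 6356752.314 m) gives φ = 53.02900046°, h = 1169.518 m.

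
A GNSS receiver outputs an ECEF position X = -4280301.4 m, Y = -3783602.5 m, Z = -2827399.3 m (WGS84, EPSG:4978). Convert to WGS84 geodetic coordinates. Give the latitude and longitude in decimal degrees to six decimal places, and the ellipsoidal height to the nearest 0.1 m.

λ = atan2(Y, X) = -138.52469995°; p = √(X²+Y²) = 5712847.6 m.
Bowring's method on WGS84 (a = 6378137 m, b = 6356752.314 m) gives φ = -26.48500001°, h = 318.052 m.

lat -26.485000°, lon -138.524700°, h 318.1 m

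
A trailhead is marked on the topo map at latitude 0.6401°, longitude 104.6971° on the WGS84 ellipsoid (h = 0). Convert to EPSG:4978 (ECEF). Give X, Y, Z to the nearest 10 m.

X -1618090 m, Y 6169070 m, Z 70780 m

WGS84: a = 6378137 m, e² = 0.006694380; N(φ) = a/√(1−e²sin²φ) = 6378139.664 m.
X = (N+h)·cosφ·cosλ = -1618090.367 m; Y = (N+h)·cosφ·sinλ = 6169065.731 m; Z = (N(1−e²)+h)·sinφ = 70777.151 m.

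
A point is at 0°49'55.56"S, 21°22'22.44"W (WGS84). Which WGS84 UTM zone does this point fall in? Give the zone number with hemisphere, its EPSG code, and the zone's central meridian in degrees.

UTM zone = ⌊(λ + 180)/6⌋ + 1; -21.3729° ∈ [-24°, -18°) → zone 27.
Hemisphere: S (φ < 0).
Central meridian λ₀ = 6×27 − 183 = -21°.
EPSG code: 32727.

Zone 27S (EPSG:32727), central meridian -21°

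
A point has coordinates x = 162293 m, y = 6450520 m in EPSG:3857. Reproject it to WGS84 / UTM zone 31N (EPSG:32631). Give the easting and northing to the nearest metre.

E 389541 m, N 5542494 m

Web Mercator inverse (R = 6378137 m) → φ = 50.02450063°, λ = 1.45790282°.
UTM 31N forward: E = 389540.894 m, N = 5542494.049 m.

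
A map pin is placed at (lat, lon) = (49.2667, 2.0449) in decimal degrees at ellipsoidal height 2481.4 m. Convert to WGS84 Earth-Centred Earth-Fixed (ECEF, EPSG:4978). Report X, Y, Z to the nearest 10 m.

WGS84: a = 6378137 m, e² = 0.006694380; N(φ) = a/√(1−e²sin²φ) = 6390430.805 m.
X = (N+h)·cosφ·cosλ = 4168967.397 m; Y = (N+h)·cosφ·sinλ = 148854.647 m; Z = (N(1−e²)+h)·sinφ = 4811845.797 m.

X 4168970 m, Y 148850 m, Z 4811850 m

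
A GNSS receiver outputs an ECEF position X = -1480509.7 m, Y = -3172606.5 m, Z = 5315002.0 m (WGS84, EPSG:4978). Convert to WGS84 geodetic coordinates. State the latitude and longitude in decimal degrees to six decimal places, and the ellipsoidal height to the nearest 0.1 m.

λ = atan2(Y, X) = -115.01630028°; p = √(X²+Y²) = 3501048.6 m.
Bowring's method on WGS84 (a = 6378137 m, b = 6356752.314 m) gives φ = 56.80320014°, h = 1277.910 m.

lat 56.803200°, lon -115.016300°, h 1277.9 m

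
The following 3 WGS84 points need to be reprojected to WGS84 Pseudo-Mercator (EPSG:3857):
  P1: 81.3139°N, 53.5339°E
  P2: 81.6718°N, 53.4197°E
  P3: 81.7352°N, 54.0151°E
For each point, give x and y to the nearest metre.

P1: x 5959366 m, y 16441130 m; P2: x 5946654 m, y 16710489 m; P3: x 6012933 m, y 16759400 m

Web Mercator: x = R·λ, y = R·ln tan(π/4+φ/2), R = 6378137 m.
P1 (81.3139°, 53.5339°) → (5959366.488, 16441129.677) m.
P2 (81.6718°, 53.4197°) → (5946653.802, 16710489.103) m.
P3 (81.7352°, 54.0151°) → (6012933.427, 16759400.382) m.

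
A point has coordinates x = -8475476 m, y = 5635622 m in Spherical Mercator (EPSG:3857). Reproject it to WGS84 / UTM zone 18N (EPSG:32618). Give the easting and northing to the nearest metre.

E 410566 m, N 4993521 m

Web Mercator inverse (R = 6378137 m) → φ = 45.08949714°, λ = -76.13649631°.
UTM 18N forward: E = 410566.271 m, N = 4993520.690 m.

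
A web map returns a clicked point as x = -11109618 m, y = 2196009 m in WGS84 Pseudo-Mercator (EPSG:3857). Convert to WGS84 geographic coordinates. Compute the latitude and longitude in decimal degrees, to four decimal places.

lat 19.3485°, lon -99.7994°

R = 6378137 m. λ = x/R = -99.79939650°.
φ = 2·arctan(exp(y/R)) − 90° = 2·arctan(1.41101) − 90° = 19.34849642°.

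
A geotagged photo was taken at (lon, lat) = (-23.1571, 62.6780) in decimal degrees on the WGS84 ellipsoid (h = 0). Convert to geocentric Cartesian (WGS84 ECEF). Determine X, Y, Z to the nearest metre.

X 2698776 m, Y -1154306 m, Z 5643595 m

WGS84: a = 6378137 m, e² = 0.006694380; N(φ) = a/√(1−e²sin²φ) = 6395055.302 m.
X = (N+h)·cosφ·cosλ = 2698776.410 m; Y = (N+h)·cosφ·sinλ = -1154305.916 m; Z = (N(1−e²)+h)·sinφ = 5643594.712 m.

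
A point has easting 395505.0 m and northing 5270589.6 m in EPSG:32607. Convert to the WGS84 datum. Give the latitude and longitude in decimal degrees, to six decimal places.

Zone 7N: λ₀ = -141°, k₀ = 0.9996, false easting 500000 m.
Meridian distance M = (N − FN)/k₀ = 5272698.7 m.
Inverse transverse Mercator on WGS84 gives φ = 47.58030032°, λ = -142.38960062°.

lat 47.580300°, lon -142.389601°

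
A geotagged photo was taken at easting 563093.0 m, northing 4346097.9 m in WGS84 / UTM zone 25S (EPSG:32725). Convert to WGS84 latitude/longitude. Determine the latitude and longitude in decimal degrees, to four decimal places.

lat -51.0332°, lon -32.1002°

Zone 25S: λ₀ = -33°, k₀ = 0.9996, false easting 500000 m, false northing 10000000 m.
Meridian distance M = (N − FN)/k₀ = -5656164.6 m.
Inverse transverse Mercator on WGS84 gives φ = -51.03320024°, λ = -32.10019993°.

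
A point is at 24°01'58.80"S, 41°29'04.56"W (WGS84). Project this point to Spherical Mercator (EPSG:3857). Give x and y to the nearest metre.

x -4618045 m, y -2757430 m

Web Mercator is spherical with R = a = 6378137 m.
x = R·λ = 6378137 × -0.724042859 = -4618044.548 m.
y = R·ln tan(π/4 + φ/2) = 6378137 × -0.432325273 = -2757429.819 m.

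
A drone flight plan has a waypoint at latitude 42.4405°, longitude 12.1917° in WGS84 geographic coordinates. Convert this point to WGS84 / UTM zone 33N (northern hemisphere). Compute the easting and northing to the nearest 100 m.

Zone 33 central meridian λ₀ = 6×33 − 183 = 15°; Δλ = -2.8083°.
Transverse Mercator on WGS84 with k₀ = 0.9996 gives E = 269025.798 m, N = 4702507.767 m.

E 269000 m, N 4702500 m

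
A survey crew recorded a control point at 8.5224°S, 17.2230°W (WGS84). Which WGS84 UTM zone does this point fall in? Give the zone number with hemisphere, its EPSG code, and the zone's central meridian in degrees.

Zone 28S (EPSG:32728), central meridian -15°

UTM zone = ⌊(λ + 180)/6⌋ + 1; -17.2230° ∈ [-18°, -12°) → zone 28.
Hemisphere: S (φ < 0).
Central meridian λ₀ = 6×28 − 183 = -15°.
EPSG code: 32728.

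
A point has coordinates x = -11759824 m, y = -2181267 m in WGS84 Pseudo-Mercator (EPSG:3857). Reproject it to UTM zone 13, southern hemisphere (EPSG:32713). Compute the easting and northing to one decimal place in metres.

Web Mercator inverse (R = 6378137 m) → φ = -19.22349854°, λ = -105.64029638°.
UTM 13S forward: E = 432698.255 m, N = 7874318.807 m.

E 432698.3 m, N 7874318.8 m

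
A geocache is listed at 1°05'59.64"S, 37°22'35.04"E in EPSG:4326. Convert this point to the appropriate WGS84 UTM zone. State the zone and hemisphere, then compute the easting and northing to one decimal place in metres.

Zone 37S: E 319342.7 m, N 9878378.7 m

Longitude 37.3764° lies in the 6° band [36°, 42°), giving zone 37; latitude is south of the equator, so 37S.
Zone 37 central meridian λ₀ = 6×37 − 183 = 39°; Δλ = -1.6236°.
Transverse Mercator on WGS84 with k₀ = 0.9996 gives E = 319342.711 m, N = 9878378.708 m.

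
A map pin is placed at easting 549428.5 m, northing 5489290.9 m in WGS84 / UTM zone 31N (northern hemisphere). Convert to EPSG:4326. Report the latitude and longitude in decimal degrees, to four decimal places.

lat 49.5542°, lon 3.6834°

Zone 31N: λ₀ = 3°, k₀ = 0.9996, false easting 500000 m.
Meridian distance M = (N − FN)/k₀ = 5491487.5 m.
Inverse transverse Mercator on WGS84 gives φ = 49.55420022°, λ = 3.68340024°.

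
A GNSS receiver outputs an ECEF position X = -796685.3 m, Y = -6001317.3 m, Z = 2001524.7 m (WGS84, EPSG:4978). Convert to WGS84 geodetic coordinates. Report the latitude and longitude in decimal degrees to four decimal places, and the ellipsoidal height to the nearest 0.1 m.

λ = atan2(Y, X) = -97.56189996°; p = √(X²+Y²) = 6053967.0 m.
Bowring's method on WGS84 (a = 6378137 m, b = 6356752.314 m) gives φ = 18.40960018°, h = 233.955 m.

lat 18.4096°, lon -97.5619°, h 234.0 m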